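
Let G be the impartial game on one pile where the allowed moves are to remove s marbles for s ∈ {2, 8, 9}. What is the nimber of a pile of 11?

Grundy values for subtraction set {2, 8, 9}:
g(0) = mex{} = 0
g(1) = mex{} = 0
g(2) = mex{0} = 1
g(3) = mex{0} = 1
g(4) = mex{1} = 0
g(5) = mex{1} = 0
g(6) = mex{0} = 1
g(7) = mex{0} = 1
g(8) = mex{0,1} = 2
g(9) = mex{0,1} = 2
g(10) = mex{0,1,2} = 3
g(11) = mex{1,2} = 0
So g(11) = 0.

0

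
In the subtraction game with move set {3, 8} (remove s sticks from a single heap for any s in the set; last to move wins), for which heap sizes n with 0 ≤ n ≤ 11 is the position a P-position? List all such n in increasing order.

0, 1, 2, 6, 7, 11

Build the Grundy sequence with g(k) = mex{g(k−s) : s ∈ {3, 8}, s ≤ k}:
k:     0  1  2  3  4  5  6  7  8  9 10 11
g(k):  0  0  0  1  1  1  0  0  2  1  1  0
The P-positions (g = 0) in 0..11 are 0, 1, 2, 6, 7, 11.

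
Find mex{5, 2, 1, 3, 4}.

0

0 is not in the set, so the mex is 0.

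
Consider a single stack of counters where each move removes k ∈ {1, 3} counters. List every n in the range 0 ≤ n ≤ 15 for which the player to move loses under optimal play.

0, 2, 4, 6, 8, 10, 12, 14

Build the Grundy sequence with g(k) = mex{g(k−s) : s ∈ {1, 3}, s ≤ k}:
k:     0  1  2  3  4  5  6  7  8  9 10 11 12 13 14 15
g(k):  0  1  0  1  0  1  0  1  0  1  0  1  0  1  0  1
The P-positions (g = 0) in 0..15 are 0, 2, 4, 6, 8, 10, 12, 14.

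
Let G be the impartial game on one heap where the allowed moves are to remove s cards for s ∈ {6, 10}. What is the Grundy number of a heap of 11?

1

Compute g(0), g(1), … for moves {6, 10}:
g(0) = mex{} = 0
g(1) = mex{} = 0
g(2) = mex{} = 0
g(3) = mex{} = 0
g(4) = mex{} = 0
g(5) = mex{} = 0
g(6) = mex{0} = 1
g(7) = mex{0} = 1
g(8) = mex{0} = 1
g(9) = mex{0} = 1
g(10) = mex{0} = 1
g(11) = mex{0} = 1
So g(11) = 1.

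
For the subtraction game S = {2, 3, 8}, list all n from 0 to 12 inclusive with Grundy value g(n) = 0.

Grundy values for subtraction set {2, 3, 8}:
g(0) = mex{} = 0
g(1) = mex{} = 0
g(2) = mex{0} = 1
g(3) = mex{0} = 1
g(4) = mex{0,1} = 2
g(5) = mex{1} = 0
g(6) = mex{1,2} = 0
g(7) = mex{0,2} = 1
g(8) = mex{0} = 1
g(9) = mex{0,1} = 2
g(10) = mex{1} = 0
g(11) = mex{1,2} = 0
g(12) = mex{0,2} = 1
The P-positions (g = 0) in 0..12 are 0, 1, 5, 6, 10, 11.

0, 1, 5, 6, 10, 11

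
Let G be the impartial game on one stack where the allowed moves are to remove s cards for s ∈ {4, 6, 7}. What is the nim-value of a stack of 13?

0

Compute g(0), g(1), … for moves {4, 6, 7}:
k:     0  1  2  3  4  5  6  7  8  9 10 11 12 13
g(k):  0  0  0  0  1  1  1  1  2  2  2  0  0  0
So g(13) = 0.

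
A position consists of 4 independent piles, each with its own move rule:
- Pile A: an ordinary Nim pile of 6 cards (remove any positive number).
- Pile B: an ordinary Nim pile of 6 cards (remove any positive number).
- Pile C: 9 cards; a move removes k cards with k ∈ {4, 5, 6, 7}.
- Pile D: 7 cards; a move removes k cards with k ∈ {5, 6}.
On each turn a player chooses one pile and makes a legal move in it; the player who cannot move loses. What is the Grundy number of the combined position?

Pile A is a plain Nim pile of size 6, so its Grundy value is 6.
Pile B is a plain Nim pile of size 6, so its Grundy value is 6.
Build the Grundy sequence for pile C with g(k) = mex{g(k−s) : s ∈ {4, 5, 6, 7}, s ≤ k}:
g(0) = mex{} = 0
g(1) = mex{} = 0
g(2) = mex{} = 0
g(3) = mex{} = 0
g(4) = mex{0} = 1
g(5) = mex{0} = 1
g(6) = mex{0} = 1
g(7) = mex{0} = 1
g(8) = mex{0,1} = 2
g(9) = mex{0,1} = 2
So g(9) = 2.
For pile D, compute g(0), g(1), … with moves {5, 6}:
k:     0  1  2  3  4  5  6  7
g(k):  0  0  0  0  0  1  1  1
So g(7) = 1.
By the Sprague-Grundy theorem, the Grundy value of a sum of independent games is the XOR of the component values.
Combined value = 6 ⊕ 6 ⊕ 2 ⊕ 1 = 3.

3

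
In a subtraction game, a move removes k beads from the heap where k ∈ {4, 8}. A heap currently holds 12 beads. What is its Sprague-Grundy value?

Grundy values for subtraction set {4, 8}:
k:     0  1  2  3  4  5  6  7  8  9 10 11 12
g(k):  0  0  0  0  1  1  1  1  2  2  2  2  0
So g(12) = 0.

0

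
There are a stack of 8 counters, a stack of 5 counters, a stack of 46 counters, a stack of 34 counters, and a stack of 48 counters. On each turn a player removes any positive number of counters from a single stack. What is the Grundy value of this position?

49

Nim-sum: 8 ^ 5 ^ 46 ^ 34 ^ 48 = 49.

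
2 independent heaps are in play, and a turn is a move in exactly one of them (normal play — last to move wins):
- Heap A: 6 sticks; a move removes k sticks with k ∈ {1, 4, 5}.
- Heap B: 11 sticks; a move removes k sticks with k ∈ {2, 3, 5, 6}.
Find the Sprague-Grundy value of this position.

For heap A, compute g(0), g(1), … with moves {1, 4, 5}:
k:     0  1  2  3  4  5  6
g(k):  0  1  0  1  2  3  2
So g(6) = 2.
Grundy values for heap B (subtraction set {2, 3, 5, 6}):
k:     0  1  2  3  4  5  6  7  8  9 10 11
g(k):  0  0  1  1  2  2  3  3  0  0  1  1
So g(11) = 1.
By the Sprague-Grundy theorem, the Grundy value of a sum of independent games is the XOR of the component values.
Combined value = 2 ⊕ 1 = 3.

3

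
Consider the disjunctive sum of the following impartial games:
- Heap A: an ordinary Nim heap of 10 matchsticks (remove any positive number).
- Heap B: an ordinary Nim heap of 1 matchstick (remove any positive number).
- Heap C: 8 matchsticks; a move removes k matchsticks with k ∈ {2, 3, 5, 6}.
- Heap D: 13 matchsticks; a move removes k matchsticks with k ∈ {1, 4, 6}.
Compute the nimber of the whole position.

10

Heap A is a plain Nim heap of size 10, so its Grundy value is 10.
Heap B is a plain Nim heap of size 1, so its Grundy value is 1.
For heap C, compute g(0), g(1), … with moves {2, 3, 5, 6}:
g(0) = mex{} = 0
g(1) = mex{} = 0
g(2) = mex{0} = 1
g(3) = mex{0} = 1
g(4) = mex{0,1} = 2
g(5) = mex{0,1} = 2
g(6) = mex{0,1,2} = 3
g(7) = mex{0,1,2} = 3
g(8) = mex{1,2,3} = 0
So g(8) = 0.
Grundy values for heap D (subtraction set {1, 4, 6}):
k:     0  1  2  3  4  5  6  7  8  9 10 11 12 13
g(k):  0  1  0  1  2  0  1  0  1  2  0  1  0  1
So g(13) = 1.
By the Sprague-Grundy theorem, the Grundy value of a sum of independent games is the XOR of the component values.
Combined value = 10 ⊕ 1 ⊕ 0 ⊕ 1 = 10.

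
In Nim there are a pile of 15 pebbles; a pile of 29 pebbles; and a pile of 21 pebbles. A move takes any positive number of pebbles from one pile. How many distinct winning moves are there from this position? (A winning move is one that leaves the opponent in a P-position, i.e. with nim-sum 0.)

Write each in binary and XOR column by column:
  01111  (15)
  11101  (29)
  10101  (21)
  -----
  00111  (7)
The overall nim-sum is X = 7. A pile of size p has a winning move iff p XOR X < p (reduce it to p XOR X).
  15: 15 XOR 7 = 8 < 15 — winning move (to 8).
  29: 29 XOR 7 = 26 < 29 — winning move (to 26).
  21: 21 XOR 7 = 18 < 21 — winning move (to 18).
That gives 3 winning moves.

3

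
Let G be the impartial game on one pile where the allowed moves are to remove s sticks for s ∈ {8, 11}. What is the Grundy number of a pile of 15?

Build the Grundy sequence with g(k) = mex{g(k−s) : s ∈ {8, 11}, s ≤ k}:
k:     0  1  2  3  4  5  6  7  8  9 10 11 12 13 14 15
g(k):  0  0  0  0  0  0  0  0  1  1  1  1  1  1  1  1
So g(15) = 1.

1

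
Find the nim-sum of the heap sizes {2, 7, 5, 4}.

4

Nim-sum: 2 ^ 7 ^ 5 ^ 4 = 4.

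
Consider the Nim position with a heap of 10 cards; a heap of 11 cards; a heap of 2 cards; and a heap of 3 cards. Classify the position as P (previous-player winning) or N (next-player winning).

P-position

Nim-sum: 10 XOR 11 XOR 2 XOR 3 = 0.
The nim-sum is 0, so this is a P-position: the player to move is in a losing position under optimal play.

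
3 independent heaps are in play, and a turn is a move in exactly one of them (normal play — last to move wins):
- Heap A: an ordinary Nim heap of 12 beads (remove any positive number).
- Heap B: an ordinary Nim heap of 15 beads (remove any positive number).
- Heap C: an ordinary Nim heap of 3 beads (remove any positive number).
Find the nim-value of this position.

0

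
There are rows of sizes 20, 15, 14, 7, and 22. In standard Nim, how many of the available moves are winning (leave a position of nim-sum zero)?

Write each in binary and XOR column by column:
  10100  (20)
  01111  (15)
  01110  (14)
  00111  (7)
  10110  (22)
  -----
  00100  (4)
The overall nim-sum is X = 4. A row of size p has a winning move iff p XOR X < p (reduce it to p XOR X).
  20: 20 XOR 4 = 16 < 20 — winning move (to 16).
  15: 15 XOR 4 = 11 < 15 — winning move (to 11).
  14: 14 XOR 4 = 10 < 14 — winning move (to 10).
  7: 7 XOR 4 = 3 < 7 — winning move (to 3).
  22: 22 XOR 4 = 18 < 22 — winning move (to 18).
That gives 5 winning moves.

5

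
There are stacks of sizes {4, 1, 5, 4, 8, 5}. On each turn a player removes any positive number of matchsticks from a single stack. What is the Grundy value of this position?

Bitwise XOR of the heap sizes:
  0100  (4)
  0001  (1)
  0101  (5)
  0100  (4)
  1000  (8)
  0101  (5)
  ----
  1001  (9)

9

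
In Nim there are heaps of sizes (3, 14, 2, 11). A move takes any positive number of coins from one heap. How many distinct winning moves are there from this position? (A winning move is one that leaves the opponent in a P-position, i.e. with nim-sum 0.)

1

Compute the nim-sum pairwise:
3 XOR 14 = 13
13 XOR 2 = 15
15 XOR 11 = 4
The overall nim-sum is X = 4. A heap of size p has a winning move iff p XOR X < p (reduce it to p XOR X).
  3: 3 XOR 4 = 7 ≥ 3 — no move.
  14: 14 XOR 4 = 10 < 14 — winning move (to 10).
  2: 2 XOR 4 = 6 ≥ 2 — no move.
  11: 11 XOR 4 = 15 ≥ 11 — no move.
That gives 1 winning move.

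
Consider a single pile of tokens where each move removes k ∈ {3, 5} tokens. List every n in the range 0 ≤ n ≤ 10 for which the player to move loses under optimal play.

0, 1, 2, 8, 9, 10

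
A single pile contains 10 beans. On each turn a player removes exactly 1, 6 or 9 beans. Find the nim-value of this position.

3

Build the Grundy sequence with g(k) = mex{g(k−s) : s ∈ {1, 6, 9}, s ≤ k}:
g(0) = mex{} = 0
g(1) = mex{0} = 1
g(2) = mex{1} = 0
g(3) = mex{0} = 1
g(4) = mex{1} = 0
g(5) = mex{0} = 1
g(6) = mex{0,1} = 2
g(7) = mex{1,2} = 0
g(8) = mex{0} = 1
g(9) = mex{0,1} = 2
g(10) = mex{0,1,2} = 3
So g(10) = 3.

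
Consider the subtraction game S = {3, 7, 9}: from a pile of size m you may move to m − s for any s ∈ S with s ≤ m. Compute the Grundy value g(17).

Compute g(0), g(1), … for moves {3, 7, 9}:
k:     0  1  2  3  4  5  6  7  8  9 10 11 12 13 14 15 16 17
g(k):  0  0  0  1  1  1  0  2  2  1  3  3  0  2  0  1  0  1
So g(17) = 1.

1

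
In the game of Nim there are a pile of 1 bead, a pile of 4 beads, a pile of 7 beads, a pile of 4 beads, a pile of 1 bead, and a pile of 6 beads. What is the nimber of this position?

Nim-sum: 1 XOR 4 XOR 7 XOR 4 XOR 1 XOR 6 = 1.

1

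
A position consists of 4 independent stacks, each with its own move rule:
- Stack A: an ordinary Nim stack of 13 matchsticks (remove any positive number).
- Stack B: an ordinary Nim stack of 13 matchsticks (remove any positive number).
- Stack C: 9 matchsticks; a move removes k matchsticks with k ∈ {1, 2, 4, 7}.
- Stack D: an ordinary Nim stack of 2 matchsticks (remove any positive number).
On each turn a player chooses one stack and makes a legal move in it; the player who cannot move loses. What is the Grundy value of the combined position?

2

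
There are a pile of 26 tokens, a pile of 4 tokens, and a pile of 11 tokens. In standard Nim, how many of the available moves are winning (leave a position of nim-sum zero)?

In binary:
  11010  (26)
  00100  (4)
  01011  (11)
  -----
  10101  (21)
The overall nim-sum is X = 21. A pile of size p has a winning move iff p XOR X < p (reduce it to p XOR X).
  26: 26 XOR 21 = 15 < 26 — winning move (to 15).
  4: 4 XOR 21 = 17 ≥ 4 — no move.
  11: 11 XOR 21 = 30 ≥ 11 — no move.
That gives 1 winning move.

1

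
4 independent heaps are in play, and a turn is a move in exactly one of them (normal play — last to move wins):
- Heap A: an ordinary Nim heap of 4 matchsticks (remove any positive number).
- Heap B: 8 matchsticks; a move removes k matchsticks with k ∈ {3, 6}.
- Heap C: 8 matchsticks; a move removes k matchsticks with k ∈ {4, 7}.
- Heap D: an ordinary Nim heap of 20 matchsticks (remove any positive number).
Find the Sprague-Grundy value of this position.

Heap A is a plain Nim heap of size 4, so its Grundy value is 4.
Build the Grundy sequence for heap B with g(k) = mex{g(k−s) : s ∈ {3, 6}, s ≤ k}:
g(0) = mex{} = 0
g(1) = mex{} = 0
g(2) = mex{} = 0
g(3) = mex{0} = 1
g(4) = mex{0} = 1
g(5) = mex{0} = 1
g(6) = mex{0,1} = 2
g(7) = mex{0,1} = 2
g(8) = mex{0,1} = 2
So g(8) = 2.
For heap C, compute g(0), g(1), … with moves {4, 7}:
g(0) = mex{} = 0
g(1) = mex{} = 0
g(2) = mex{} = 0
g(3) = mex{} = 0
g(4) = mex{0} = 1
g(5) = mex{0} = 1
g(6) = mex{0} = 1
g(7) = mex{0} = 1
g(8) = mex{0,1} = 2
So g(8) = 2.
Heap D is a plain Nim heap of size 20, so its Grundy value is 20.
The value of a disjunctive sum is the nim-sum of the parts.
Combined value = 4 ⊕ 2 ⊕ 2 ⊕ 20 = 16.

16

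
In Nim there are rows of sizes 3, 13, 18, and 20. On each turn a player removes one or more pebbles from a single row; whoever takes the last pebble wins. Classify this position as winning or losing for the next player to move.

Winning position

Nim-sum: 3 ⊕ 13 ⊕ 18 ⊕ 20 = 8.
The nim-sum is 8 ≠ 0, so this is an N-position: the player to move can win.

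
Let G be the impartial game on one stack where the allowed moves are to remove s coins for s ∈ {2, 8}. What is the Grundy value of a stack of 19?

Grundy values for subtraction set {2, 8}:
k:     0  1  2  3  4  5  6  7  8  9 10 11 12 13 14 15 16 17 18 19
g(k):  0  0  1  1  0  0  1  1  2  2  0  0  1  1  0  0  1  1  2  2
So g(19) = 2.

2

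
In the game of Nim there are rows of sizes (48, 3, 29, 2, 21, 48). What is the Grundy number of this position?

9

Bitwise XOR of the heap sizes:
  110000  (48)
  000011  (3)
  011101  (29)
  000010  (2)
  010101  (21)
  110000  (48)
  ------
  001001  (9)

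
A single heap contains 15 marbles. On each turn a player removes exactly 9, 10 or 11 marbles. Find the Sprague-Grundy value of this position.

1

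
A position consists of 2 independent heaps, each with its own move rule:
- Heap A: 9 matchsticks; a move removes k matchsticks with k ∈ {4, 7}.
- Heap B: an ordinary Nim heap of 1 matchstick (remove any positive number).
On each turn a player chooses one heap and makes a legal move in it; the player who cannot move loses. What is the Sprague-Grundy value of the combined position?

3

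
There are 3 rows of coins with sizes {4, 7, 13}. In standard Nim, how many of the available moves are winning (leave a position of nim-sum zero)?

Bitwise XOR of the heap sizes:
  0100  (4)
  0111  (7)
  1101  (13)
  ----
  1110  (14)
The overall nim-sum is X = 14. A row of size p has a winning move iff p XOR X < p (reduce it to p XOR X).
  4: 4 XOR 14 = 10 ≥ 4 — no move.
  7: 7 XOR 14 = 9 ≥ 7 — no move.
  13: 13 XOR 14 = 3 < 13 — winning move (to 3).
That gives 1 winning move.

1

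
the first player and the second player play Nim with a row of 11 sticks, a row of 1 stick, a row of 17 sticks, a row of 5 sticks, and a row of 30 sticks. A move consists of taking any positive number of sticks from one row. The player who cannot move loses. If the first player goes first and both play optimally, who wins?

the second player wins

Compute the nim-sum pairwise:
11 XOR 1 = 10
10 XOR 17 = 27
27 XOR 5 = 30
30 XOR 30 = 0
The nim-sum is 0, so this is a P-position: the player to move is in a losing position under optimal play; the first player is about to move from it and so loses — the second player wins.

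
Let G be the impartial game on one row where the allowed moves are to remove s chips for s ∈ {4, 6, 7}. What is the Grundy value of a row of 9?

Grundy values for subtraction set {4, 6, 7}:
g(0) = mex{} = 0
g(1) = mex{} = 0
g(2) = mex{} = 0
g(3) = mex{} = 0
g(4) = mex{0} = 1
g(5) = mex{0} = 1
g(6) = mex{0} = 1
g(7) = mex{0} = 1
g(8) = mex{0,1} = 2
g(9) = mex{0,1} = 2
So g(9) = 2.

2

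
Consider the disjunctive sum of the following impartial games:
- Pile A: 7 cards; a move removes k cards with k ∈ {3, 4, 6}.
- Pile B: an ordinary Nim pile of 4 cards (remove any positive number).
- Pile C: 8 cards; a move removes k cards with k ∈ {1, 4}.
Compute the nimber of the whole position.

7

For pile A, compute g(0), g(1), … with moves {3, 4, 6}:
g(0) = mex{} = 0
g(1) = mex{} = 0
g(2) = mex{} = 0
g(3) = mex{0} = 1
g(4) = mex{0} = 1
g(5) = mex{0} = 1
g(6) = mex{0,1} = 2
g(7) = mex{0,1} = 2
So g(7) = 2.
Pile B is a plain Nim pile of size 4, so its Grundy value is 4.
For pile C, compute g(0), g(1), … with moves {1, 4}:
g(0) = mex{} = 0
g(1) = mex{0} = 1
g(2) = mex{1} = 0
g(3) = mex{0} = 1
g(4) = mex{0,1} = 2
g(5) = mex{1,2} = 0
g(6) = mex{0} = 1
g(7) = mex{1} = 0
g(8) = mex{0,2} = 1
So g(8) = 1.
By the Sprague-Grundy theorem, the Grundy value of a sum of independent games is the XOR of the component values.
Combined value = 2 XOR 4 XOR 1 = 7.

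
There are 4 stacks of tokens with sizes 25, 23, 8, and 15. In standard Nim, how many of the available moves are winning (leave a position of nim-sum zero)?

Nim-sum: 25 ^ 23 ^ 8 ^ 15 = 9.
The overall nim-sum is X = 9. A stack of size p has a winning move iff p XOR X < p (reduce it to p XOR X).
  25: 25 XOR 9 = 16 < 25 — winning move (to 16).
  23: 23 XOR 9 = 30 ≥ 23 — no move.
  8: 8 XOR 9 = 1 < 8 — winning move (to 1).
  15: 15 XOR 9 = 6 < 15 — winning move (to 6).
That gives 3 winning moves.

3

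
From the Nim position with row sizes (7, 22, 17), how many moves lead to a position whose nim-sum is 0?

Nim-sum: 7 ^ 22 ^ 17 = 0.
The nim-sum is already 0, so every move leaves a nonzero nim-sum — there are no winning moves.

0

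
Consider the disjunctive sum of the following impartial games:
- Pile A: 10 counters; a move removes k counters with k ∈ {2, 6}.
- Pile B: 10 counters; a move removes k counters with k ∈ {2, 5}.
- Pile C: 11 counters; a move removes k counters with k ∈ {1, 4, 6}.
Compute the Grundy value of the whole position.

For pile A, compute g(0), g(1), … with moves {2, 6}:
k:     0  1  2  3  4  5  6  7  8  9 10
g(k):  0  0  1  1  0  0  1  1  0  0  1
So g(10) = 1.
For pile B, compute g(0), g(1), … with moves {2, 5}:
g(0) = mex{} = 0
g(1) = mex{} = 0
g(2) = mex{0} = 1
g(3) = mex{0} = 1
g(4) = mex{1} = 0
g(5) = mex{0,1} = 2
g(6) = mex{0} = 1
g(7) = mex{1,2} = 0
g(8) = mex{1} = 0
g(9) = mex{0} = 1
g(10) = mex{0,2} = 1
So g(10) = 1.
For pile C, compute g(0), g(1), … with moves {1, 4, 6}:
k:     0  1  2  3  4  5  6  7  8  9 10 11
g(k):  0  1  0  1  2  0  1  0  1  2  0  1
So g(11) = 1.
The value of a disjunctive sum is the nim-sum of the parts.
Combined value = 1 ⊕ 1 ⊕ 1 = 1.

1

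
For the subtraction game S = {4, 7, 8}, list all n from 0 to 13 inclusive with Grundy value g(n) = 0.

0, 1, 2, 3, 12, 13

Compute g(0), g(1), … for moves {4, 7, 8}:
g(0) = mex{} = 0
g(1) = mex{} = 0
g(2) = mex{} = 0
g(3) = mex{} = 0
g(4) = mex{0} = 1
g(5) = mex{0} = 1
g(6) = mex{0} = 1
g(7) = mex{0} = 1
g(8) = mex{0,1} = 2
g(9) = mex{0,1} = 2
g(10) = mex{0,1} = 2
g(11) = mex{0,1} = 2
g(12) = mex{1,2} = 0
g(13) = mex{1,2} = 0
The P-positions (g = 0) in 0..13 are 0, 1, 2, 3, 12, 13.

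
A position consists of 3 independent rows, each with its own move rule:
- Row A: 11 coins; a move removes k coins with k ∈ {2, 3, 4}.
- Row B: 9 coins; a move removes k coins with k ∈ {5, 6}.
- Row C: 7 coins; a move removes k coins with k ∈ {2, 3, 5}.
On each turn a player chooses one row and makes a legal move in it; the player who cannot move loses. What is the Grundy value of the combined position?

3

For row A, compute g(0), g(1), … with moves {2, 3, 4}:
g(0) = mex{} = 0
g(1) = mex{} = 0
g(2) = mex{0} = 1
g(3) = mex{0} = 1
g(4) = mex{0,1} = 2
g(5) = mex{0,1} = 2
g(6) = mex{1,2} = 0
g(7) = mex{1,2} = 0
g(8) = mex{0,2} = 1
g(9) = mex{0,2} = 1
g(10) = mex{0,1} = 2
g(11) = mex{0,1} = 2
So g(11) = 2.
Build the Grundy sequence for row B with g(k) = mex{g(k−s) : s ∈ {5, 6}, s ≤ k}:
k:     0  1  2  3  4  5  6  7  8  9
g(k):  0  0  0  0  0  1  1  1  1  1
So g(9) = 1.
Grundy values for row C (subtraction set {2, 3, 5}):
k:     0  1  2  3  4  5  6  7
g(k):  0  0  1  1  2  2  3  0
So g(7) = 0.
By the Sprague-Grundy theorem, the Grundy value of a sum of independent games is the XOR of the component values.
Combined value = 2 ⊕ 1 ⊕ 0 = 3.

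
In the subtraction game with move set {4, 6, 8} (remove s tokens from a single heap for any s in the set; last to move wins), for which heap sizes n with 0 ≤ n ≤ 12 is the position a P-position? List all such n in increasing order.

Compute g(0), g(1), … for moves {4, 6, 8}:
g(0) = mex{} = 0
g(1) = mex{} = 0
g(2) = mex{} = 0
g(3) = mex{} = 0
g(4) = mex{0} = 1
g(5) = mex{0} = 1
g(6) = mex{0} = 1
g(7) = mex{0} = 1
g(8) = mex{0,1} = 2
g(9) = mex{0,1} = 2
g(10) = mex{0,1} = 2
g(11) = mex{0,1} = 2
g(12) = mex{1,2} = 0
The P-positions (g = 0) in 0..12 are 0, 1, 2, 3, 12.

0, 1, 2, 3, 12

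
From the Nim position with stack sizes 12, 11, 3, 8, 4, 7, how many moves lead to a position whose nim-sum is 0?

Nim-sum: 12 ⊕ 11 ⊕ 3 ⊕ 8 ⊕ 4 ⊕ 7 = 15.
The overall nim-sum is X = 15. A stack of size p has a winning move iff p XOR X < p (reduce it to p XOR X).
  12: 12 XOR 15 = 3 < 12 — winning move (to 3).
  11: 11 XOR 15 = 4 < 11 — winning move (to 4).
  3: 3 XOR 15 = 12 ≥ 3 — no move.
  8: 8 XOR 15 = 7 < 8 — winning move (to 7).
  4: 4 XOR 15 = 11 ≥ 4 — no move.
  7: 7 XOR 15 = 8 ≥ 7 — no move.
That gives 3 winning moves.

3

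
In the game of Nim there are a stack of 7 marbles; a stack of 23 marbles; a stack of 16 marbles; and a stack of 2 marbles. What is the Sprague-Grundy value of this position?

2

Nim-sum: 7 ⊕ 23 ⊕ 16 ⊕ 2 = 2.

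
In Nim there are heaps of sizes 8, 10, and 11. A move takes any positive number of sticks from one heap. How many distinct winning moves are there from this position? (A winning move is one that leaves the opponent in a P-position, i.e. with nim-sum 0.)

3

Compute the nim-sum pairwise:
8 ^ 10 = 2
2 ^ 11 = 9
The overall nim-sum is X = 9. A heap of size p has a winning move iff p XOR X < p (reduce it to p XOR X).
  8: 8 XOR 9 = 1 < 8 — winning move (to 1).
  10: 10 XOR 9 = 3 < 10 — winning move (to 3).
  11: 11 XOR 9 = 2 < 11 — winning move (to 2).
That gives 3 winning moves.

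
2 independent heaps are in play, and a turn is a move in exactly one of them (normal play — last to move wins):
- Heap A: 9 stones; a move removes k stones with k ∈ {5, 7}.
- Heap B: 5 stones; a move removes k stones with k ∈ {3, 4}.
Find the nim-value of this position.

0

Grundy values for heap A (subtraction set {5, 7}):
k:     0  1  2  3  4  5  6  7  8  9
g(k):  0  0  0  0  0  1  1  1  1  1
So g(9) = 1.
For heap B, compute g(0), g(1), … with moves {3, 4}:
k:     0  1  2  3  4  5
g(k):  0  0  0  1  1  1
So g(5) = 1.
By the Sprague-Grundy theorem, the Grundy value of a sum of independent games is the XOR of the component values.
Combined value = 1 XOR 1 = 0.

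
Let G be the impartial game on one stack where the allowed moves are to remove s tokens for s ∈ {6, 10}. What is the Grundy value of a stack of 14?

Compute g(0), g(1), … for moves {6, 10}:
g(0) = mex{} = 0
g(1) = mex{} = 0
g(2) = mex{} = 0
g(3) = mex{} = 0
g(4) = mex{} = 0
g(5) = mex{} = 0
g(6) = mex{0} = 1
g(7) = mex{0} = 1
g(8) = mex{0} = 1
g(9) = mex{0} = 1
g(10) = mex{0} = 1
g(11) = mex{0} = 1
g(12) = mex{0,1} = 2
g(13) = mex{0,1} = 2
g(14) = mex{0,1} = 2
So g(14) = 2.

2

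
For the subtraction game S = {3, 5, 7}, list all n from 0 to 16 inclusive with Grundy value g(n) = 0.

0, 1, 2, 10, 11, 12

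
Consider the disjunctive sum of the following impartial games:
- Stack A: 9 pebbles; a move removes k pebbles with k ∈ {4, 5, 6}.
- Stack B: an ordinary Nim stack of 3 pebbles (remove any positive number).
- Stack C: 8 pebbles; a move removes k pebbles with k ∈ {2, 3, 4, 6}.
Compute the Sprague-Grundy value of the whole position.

For stack A, compute g(0), g(1), … with moves {4, 5, 6}:
g(0) = mex{} = 0
g(1) = mex{} = 0
g(2) = mex{} = 0
g(3) = mex{} = 0
g(4) = mex{0} = 1
g(5) = mex{0} = 1
g(6) = mex{0} = 1
g(7) = mex{0} = 1
g(8) = mex{0,1} = 2
g(9) = mex{0,1} = 2
So g(9) = 2.
Stack B is a plain Nim stack of size 3, so its Grundy value is 3.
Grundy values for stack C (subtraction set {2, 3, 4, 6}):
g(0) = mex{} = 0
g(1) = mex{} = 0
g(2) = mex{0} = 1
g(3) = mex{0} = 1
g(4) = mex{0,1} = 2
g(5) = mex{0,1} = 2
g(6) = mex{0,1,2} = 3
g(7) = mex{0,1,2} = 3
g(8) = mex{1,2,3} = 0
So g(8) = 0.
By the Sprague-Grundy theorem, the Grundy value of a sum of independent games is the XOR of the component values.
Combined value = 2 ⊕ 3 ⊕ 0 = 1.

1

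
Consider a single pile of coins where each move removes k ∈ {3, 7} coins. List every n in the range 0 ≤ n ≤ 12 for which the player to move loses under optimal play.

0, 1, 2, 6, 10, 11, 12

Compute g(0), g(1), … for moves {3, 7}:
k:     0  1  2  3  4  5  6  7  8  9 10 11 12
g(k):  0  0  0  1  1  1  0  2  2  1  0  0  0
The P-positions (g = 0) in 0..12 are 0, 1, 2, 6, 10, 11, 12.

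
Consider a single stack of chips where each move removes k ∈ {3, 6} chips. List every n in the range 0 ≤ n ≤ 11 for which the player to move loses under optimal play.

Build the Grundy sequence with g(k) = mex{g(k−s) : s ∈ {3, 6}, s ≤ k}:
g(0) = mex{} = 0
g(1) = mex{} = 0
g(2) = mex{} = 0
g(3) = mex{0} = 1
g(4) = mex{0} = 1
g(5) = mex{0} = 1
g(6) = mex{0,1} = 2
g(7) = mex{0,1} = 2
g(8) = mex{0,1} = 2
g(9) = mex{1,2} = 0
g(10) = mex{1,2} = 0
g(11) = mex{1,2} = 0
The P-positions (g = 0) in 0..11 are 0, 1, 2, 9, 10, 11.

0, 1, 2, 9, 10, 11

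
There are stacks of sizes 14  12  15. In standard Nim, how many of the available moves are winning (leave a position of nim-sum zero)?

3

Nim-sum: 14 ⊕ 12 ⊕ 15 = 13.
The overall nim-sum is X = 13. A stack of size p has a winning move iff p XOR X < p (reduce it to p XOR X).
  14: 14 XOR 13 = 3 < 14 — winning move (to 3).
  12: 12 XOR 13 = 1 < 12 — winning move (to 1).
  15: 15 XOR 13 = 2 < 15 — winning move (to 2).
That gives 3 winning moves.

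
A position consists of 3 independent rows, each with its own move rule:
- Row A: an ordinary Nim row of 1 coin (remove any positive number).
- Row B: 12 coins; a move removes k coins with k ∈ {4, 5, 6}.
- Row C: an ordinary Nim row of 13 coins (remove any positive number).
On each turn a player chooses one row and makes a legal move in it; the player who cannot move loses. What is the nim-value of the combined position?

Row A is a plain Nim row of size 1, so its Grundy value is 1.
Build the Grundy sequence for row B with g(k) = mex{g(k−s) : s ∈ {4, 5, 6}, s ≤ k}:
k:     0  1  2  3  4  5  6  7  8  9 10 11 12
g(k):  0  0  0  0  1  1  1  1  2  2  0  0  0
So g(12) = 0.
Row C is a plain Nim row of size 13, so its Grundy value is 13.
By the Sprague-Grundy theorem, the Grundy value of a sum of independent games is the XOR of the component values.
Combined value = 1 ⊕ 0 ⊕ 13 = 12.

12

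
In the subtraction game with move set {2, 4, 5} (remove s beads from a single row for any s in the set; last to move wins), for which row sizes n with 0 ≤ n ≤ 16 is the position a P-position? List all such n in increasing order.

0, 1, 7, 8, 14, 15

Compute g(0), g(1), … for moves {2, 4, 5}:
k:     0  1  2  3  4  5  6  7  8  9 10 11 12 13 14 15 16
g(k):  0  0  1  1  2  2  3  0  0  1  1  2  2  3  0  0  1
The P-positions (g = 0) in 0..16 are 0, 1, 7, 8, 14, 15.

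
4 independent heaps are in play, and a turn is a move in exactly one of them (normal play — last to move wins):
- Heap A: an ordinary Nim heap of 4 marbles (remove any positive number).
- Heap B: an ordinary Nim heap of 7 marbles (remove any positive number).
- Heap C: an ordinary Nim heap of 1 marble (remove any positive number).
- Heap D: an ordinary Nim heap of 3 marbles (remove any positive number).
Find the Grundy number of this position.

Heap A is a plain Nim heap of size 4, so its Grundy value is 4.
Heap B is a plain Nim heap of size 7, so its Grundy value is 7.
Heap C is a plain Nim heap of size 1, so its Grundy value is 1.
Heap D is a plain Nim heap of size 3, so its Grundy value is 3.
The value of a disjunctive sum is the nim-sum of the parts.
Combined value = 4 ⊕ 7 ⊕ 1 ⊕ 3 = 1.

1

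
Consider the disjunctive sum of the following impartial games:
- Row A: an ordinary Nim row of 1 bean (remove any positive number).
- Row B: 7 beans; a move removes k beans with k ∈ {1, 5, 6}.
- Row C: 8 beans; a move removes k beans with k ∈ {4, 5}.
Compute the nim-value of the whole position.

Row A is a plain Nim row of size 1, so its Grundy value is 1.
Grundy values for row B (subtraction set {1, 5, 6}):
g(0) = mex{} = 0
g(1) = mex{0} = 1
g(2) = mex{1} = 0
g(3) = mex{0} = 1
g(4) = mex{1} = 0
g(5) = mex{0} = 1
g(6) = mex{0,1} = 2
g(7) = mex{0,1,2} = 3
So g(7) = 3.
Grundy values for row C (subtraction set {4, 5}):
k:     0  1  2  3  4  5  6  7  8
g(k):  0  0  0  0  1  1  1  1  2
So g(8) = 2.
The value of a disjunctive sum is the nim-sum of the parts.
Combined value = 1 XOR 3 XOR 2 = 0.

0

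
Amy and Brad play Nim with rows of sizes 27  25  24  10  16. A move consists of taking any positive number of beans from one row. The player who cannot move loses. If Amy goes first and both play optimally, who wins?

Brad wins

Nim-sum: 27 XOR 25 XOR 24 XOR 10 XOR 16 = 0.
The nim-sum is 0, so this is a P-position: the player to move is in a losing position under optimal play; Amy is about to move from it and so loses — Brad wins.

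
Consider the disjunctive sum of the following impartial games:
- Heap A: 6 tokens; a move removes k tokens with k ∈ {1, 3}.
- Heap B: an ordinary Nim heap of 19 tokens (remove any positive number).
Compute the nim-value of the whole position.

19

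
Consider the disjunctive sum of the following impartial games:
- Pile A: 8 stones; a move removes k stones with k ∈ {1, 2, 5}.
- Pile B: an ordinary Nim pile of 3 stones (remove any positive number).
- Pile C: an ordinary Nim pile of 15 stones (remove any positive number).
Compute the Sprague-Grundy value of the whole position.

Grundy values for pile A (subtraction set {1, 2, 5}):
g(0) = mex{} = 0
g(1) = mex{0} = 1
g(2) = mex{0,1} = 2
g(3) = mex{1,2} = 0
g(4) = mex{0,2} = 1
g(5) = mex{0,1} = 2
g(6) = mex{1,2} = 0
g(7) = mex{0,2} = 1
g(8) = mex{0,1} = 2
So g(8) = 2.
Pile B is a plain Nim pile of size 3, so its Grundy value is 3.
Pile C is a plain Nim pile of size 15, so its Grundy value is 15.
The value of a disjunctive sum is the nim-sum of the parts.
Combined value = 2 ⊕ 3 ⊕ 15 = 14.

14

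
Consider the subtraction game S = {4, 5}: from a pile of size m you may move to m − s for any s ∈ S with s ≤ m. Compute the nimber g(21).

Build the Grundy sequence with g(k) = mex{g(k−s) : s ∈ {4, 5}, s ≤ k}:
k:     0  1  2  3  4  5  6  7  8  9 10 11 12 13 14 15 16 17 18 19 20 21
g(k):  0  0  0  0  1  1  1  1  2  0  0  0  0  1  1  1  1  2  0  0  0  0
So g(21) = 0.

0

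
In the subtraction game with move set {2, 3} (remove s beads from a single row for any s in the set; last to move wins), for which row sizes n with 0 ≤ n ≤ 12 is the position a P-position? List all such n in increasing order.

0, 1, 5, 6, 10, 11

Build the Grundy sequence with g(k) = mex{g(k−s) : s ∈ {2, 3}, s ≤ k}:
g(0) = mex{} = 0
g(1) = mex{} = 0
g(2) = mex{0} = 1
g(3) = mex{0} = 1
g(4) = mex{0,1} = 2
g(5) = mex{1} = 0
g(6) = mex{1,2} = 0
g(7) = mex{0,2} = 1
g(8) = mex{0} = 1
g(9) = mex{0,1} = 2
g(10) = mex{1} = 0
g(11) = mex{1,2} = 0
g(12) = mex{0,2} = 1
The P-positions (g = 0) in 0..12 are 0, 1, 5, 6, 10, 11.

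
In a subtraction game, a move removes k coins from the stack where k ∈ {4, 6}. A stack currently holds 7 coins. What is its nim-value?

Grundy values for subtraction set {4, 6}:
k:     0  1  2  3  4  5  6  7
g(k):  0  0  0  0  1  1  1  1
So g(7) = 1.

1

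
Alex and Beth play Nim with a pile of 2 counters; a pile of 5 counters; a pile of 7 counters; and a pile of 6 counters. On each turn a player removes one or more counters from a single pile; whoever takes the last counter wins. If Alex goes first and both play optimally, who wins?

Alex wins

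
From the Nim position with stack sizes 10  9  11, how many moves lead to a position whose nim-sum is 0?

3

Bitwise XOR of the heap sizes:
  1010  (10)
  1001  (9)
  1011  (11)
  ----
  1000  (8)
The overall nim-sum is X = 8. A stack of size p has a winning move iff p XOR X < p (reduce it to p XOR X).
  10: 10 XOR 8 = 2 < 10 — winning move (to 2).
  9: 9 XOR 8 = 1 < 9 — winning move (to 1).
  11: 11 XOR 8 = 3 < 11 — winning move (to 3).
That gives 3 winning moves.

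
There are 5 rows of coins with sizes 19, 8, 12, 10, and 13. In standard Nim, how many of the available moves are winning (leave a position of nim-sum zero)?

1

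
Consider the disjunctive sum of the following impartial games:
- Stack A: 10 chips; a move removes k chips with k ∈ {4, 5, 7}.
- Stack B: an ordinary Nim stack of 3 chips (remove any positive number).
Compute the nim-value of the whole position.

For stack A, compute g(0), g(1), … with moves {4, 5, 7}:
k:     0  1  2  3  4  5  6  7  8  9 10
g(k):  0  0  0  0  1  1  1  1  2  2  2
So g(10) = 2.
Stack B is a plain Nim stack of size 3, so its Grundy value is 3.
The value of a disjunctive sum is the nim-sum of the parts.
Combined value = 2 ⊕ 3 = 1.

1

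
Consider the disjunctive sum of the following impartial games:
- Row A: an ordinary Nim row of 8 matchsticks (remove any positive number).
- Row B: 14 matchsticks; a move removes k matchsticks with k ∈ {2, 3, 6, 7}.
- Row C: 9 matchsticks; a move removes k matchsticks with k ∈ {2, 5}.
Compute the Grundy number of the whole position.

Row A is a plain Nim row of size 8, so its Grundy value is 8.
For row B, compute g(0), g(1), … with moves {2, 3, 6, 7}:
g(0) = mex{} = 0
g(1) = mex{} = 0
g(2) = mex{0} = 1
g(3) = mex{0} = 1
g(4) = mex{0,1} = 2
g(5) = mex{1} = 0
g(6) = mex{0,1,2} = 3
g(7) = mex{0,2} = 1
g(8) = mex{0,1,3} = 2
g(9) = mex{1,3} = 0
g(10) = mex{1,2} = 0
g(11) = mex{0,2} = 1
g(12) = mex{0,3} = 1
g(13) = mex{0,1,3} = 2
g(14) = mex{1,2} = 0
So g(14) = 0.
Grundy values for row C (subtraction set {2, 5}):
g(0) = mex{} = 0
g(1) = mex{} = 0
g(2) = mex{0} = 1
g(3) = mex{0} = 1
g(4) = mex{1} = 0
g(5) = mex{0,1} = 2
g(6) = mex{0} = 1
g(7) = mex{1,2} = 0
g(8) = mex{1} = 0
g(9) = mex{0} = 1
So g(9) = 1.
The value of a disjunctive sum is the nim-sum of the parts.
Combined value = 8 XOR 0 XOR 1 = 9.

9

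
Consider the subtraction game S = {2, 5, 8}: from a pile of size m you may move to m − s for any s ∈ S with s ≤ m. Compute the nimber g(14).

0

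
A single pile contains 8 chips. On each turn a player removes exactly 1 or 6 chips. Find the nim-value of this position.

Grundy values for subtraction set {1, 6}:
k:     0  1  2  3  4  5  6  7  8
g(k):  0  1  0  1  0  1  2  0  1
So g(8) = 1.

1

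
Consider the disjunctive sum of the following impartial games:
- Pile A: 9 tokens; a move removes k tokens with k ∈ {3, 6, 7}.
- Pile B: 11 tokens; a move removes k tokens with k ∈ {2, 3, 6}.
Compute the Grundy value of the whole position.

Grundy values for pile A (subtraction set {3, 6, 7}):
k:     0  1  2  3  4  5  6  7  8  9
g(k):  0  0  0  1  1  1  2  2  2  3
So g(9) = 3.
Grundy values for pile B (subtraction set {2, 3, 6}):
g(0) = mex{} = 0
g(1) = mex{} = 0
g(2) = mex{0} = 1
g(3) = mex{0} = 1
g(4) = mex{0,1} = 2
g(5) = mex{1} = 0
g(6) = mex{0,1,2} = 3
g(7) = mex{0,2} = 1
g(8) = mex{0,1,3} = 2
g(9) = mex{1,3} = 0
g(10) = mex{1,2} = 0
g(11) = mex{0,2} = 1
So g(11) = 1.
The value of a disjunctive sum is the nim-sum of the parts.
Combined value = 3 ⊕ 1 = 2.

2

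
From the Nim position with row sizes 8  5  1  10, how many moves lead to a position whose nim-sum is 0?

In binary:
  1000  (8)
  0101  (5)
  0001  (1)
  1010  (10)
  ----
  0110  (6)
The overall nim-sum is X = 6. A row of size p has a winning move iff p XOR X < p (reduce it to p XOR X).
  8: 8 XOR 6 = 14 ≥ 8 — no move.
  5: 5 XOR 6 = 3 < 5 — winning move (to 3).
  1: 1 XOR 6 = 7 ≥ 1 — no move.
  10: 10 XOR 6 = 12 ≥ 10 — no move.
That gives 1 winning move.

1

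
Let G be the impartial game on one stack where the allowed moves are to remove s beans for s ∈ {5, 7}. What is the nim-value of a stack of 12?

0

Compute g(0), g(1), … for moves {5, 7}:
k:     0  1  2  3  4  5  6  7  8  9 10 11 12
g(k):  0  0  0  0  0  1  1  1  1  1  2  2  0
So g(12) = 0.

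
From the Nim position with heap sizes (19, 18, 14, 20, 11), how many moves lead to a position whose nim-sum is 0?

3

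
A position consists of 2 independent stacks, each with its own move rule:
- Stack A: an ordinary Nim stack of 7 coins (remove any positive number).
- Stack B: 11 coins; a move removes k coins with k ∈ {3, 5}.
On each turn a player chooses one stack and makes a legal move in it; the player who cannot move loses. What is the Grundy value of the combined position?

6

Stack A is a plain Nim stack of size 7, so its Grundy value is 7.
Build the Grundy sequence for stack B with g(k) = mex{g(k−s) : s ∈ {3, 5}, s ≤ k}:
g(0) = mex{} = 0
g(1) = mex{} = 0
g(2) = mex{} = 0
g(3) = mex{0} = 1
g(4) = mex{0} = 1
g(5) = mex{0} = 1
g(6) = mex{0,1} = 2
g(7) = mex{0,1} = 2
g(8) = mex{1} = 0
g(9) = mex{1,2} = 0
g(10) = mex{1,2} = 0
g(11) = mex{0,2} = 1
So g(11) = 1.
By the Sprague-Grundy theorem, the Grundy value of a sum of independent games is the XOR of the component values.
Combined value = 7 XOR 1 = 6.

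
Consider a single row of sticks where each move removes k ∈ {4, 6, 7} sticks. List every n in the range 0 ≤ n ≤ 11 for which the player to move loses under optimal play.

0, 1, 2, 3, 11

Build the Grundy sequence with g(k) = mex{g(k−s) : s ∈ {4, 6, 7}, s ≤ k}:
k:     0  1  2  3  4  5  6  7  8  9 10 11
g(k):  0  0  0  0  1  1  1  1  2  2  2  0
The P-positions (g = 0) in 0..11 are 0, 1, 2, 3, 11.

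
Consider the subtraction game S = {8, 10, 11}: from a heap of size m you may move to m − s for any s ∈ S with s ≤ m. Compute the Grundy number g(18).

2

Grundy values for subtraction set {8, 10, 11}:
k:     0  1  2  3  4  5  6  7  8  9 10 11 12 13 14 15 16 17 18
g(k):  0  0  0  0  0  0  0  0  1  1  1  1  1  1  1  1  2  2  2
So g(18) = 2.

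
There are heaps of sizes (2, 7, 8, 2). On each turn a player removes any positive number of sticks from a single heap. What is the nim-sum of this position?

Compute the nim-sum pairwise:
2 ⊕ 7 = 5
5 ⊕ 8 = 13
13 ⊕ 2 = 15

15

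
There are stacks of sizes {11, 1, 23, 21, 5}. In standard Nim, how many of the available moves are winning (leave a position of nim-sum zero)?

1

Compute the nim-sum pairwise:
11 ⊕ 1 = 10
10 ⊕ 23 = 29
29 ⊕ 21 = 8
8 ⊕ 5 = 13
The overall nim-sum is X = 13. A stack of size p has a winning move iff p XOR X < p (reduce it to p XOR X).
  11: 11 XOR 13 = 6 < 11 — winning move (to 6).
  1: 1 XOR 13 = 12 ≥ 1 — no move.
  23: 23 XOR 13 = 26 ≥ 23 — no move.
  21: 21 XOR 13 = 24 ≥ 21 — no move.
  5: 5 XOR 13 = 8 ≥ 5 — no move.
That gives 1 winning move.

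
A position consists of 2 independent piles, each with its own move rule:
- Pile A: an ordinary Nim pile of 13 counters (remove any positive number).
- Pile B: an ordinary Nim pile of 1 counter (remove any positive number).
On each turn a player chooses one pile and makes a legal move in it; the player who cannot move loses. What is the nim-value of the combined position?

12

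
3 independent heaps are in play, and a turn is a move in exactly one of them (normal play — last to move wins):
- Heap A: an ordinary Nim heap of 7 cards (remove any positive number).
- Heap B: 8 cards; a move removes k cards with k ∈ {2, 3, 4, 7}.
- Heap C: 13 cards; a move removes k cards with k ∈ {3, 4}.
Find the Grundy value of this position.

4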